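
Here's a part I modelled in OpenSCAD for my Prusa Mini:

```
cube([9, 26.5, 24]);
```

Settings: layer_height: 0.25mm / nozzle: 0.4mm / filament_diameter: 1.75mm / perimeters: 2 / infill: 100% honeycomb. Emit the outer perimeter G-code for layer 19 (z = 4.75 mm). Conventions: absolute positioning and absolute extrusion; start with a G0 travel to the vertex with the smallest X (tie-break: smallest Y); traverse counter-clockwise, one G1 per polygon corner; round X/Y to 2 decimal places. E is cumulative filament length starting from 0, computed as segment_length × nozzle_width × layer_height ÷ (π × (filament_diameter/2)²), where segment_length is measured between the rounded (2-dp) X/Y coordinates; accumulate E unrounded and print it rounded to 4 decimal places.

At z = 4.75 mm: the 9×26.5 cube contributes its full rectangle. The outline is a single polygon with 4 vertices. Extrusion per mm of travel: 0.4 × 0.25 / (π × 0.875²) = 0.041575. Accumulating E over each segment gives final E = 2.9518.

G0 X0.00 Y0.00 Z4.75
G1 X9.00 Y0.00 E0.3742
G1 X9.00 Y26.50 E1.4759
G1 X0.00 Y26.50 E1.8501
G1 X0.00 Y0.00 E2.9518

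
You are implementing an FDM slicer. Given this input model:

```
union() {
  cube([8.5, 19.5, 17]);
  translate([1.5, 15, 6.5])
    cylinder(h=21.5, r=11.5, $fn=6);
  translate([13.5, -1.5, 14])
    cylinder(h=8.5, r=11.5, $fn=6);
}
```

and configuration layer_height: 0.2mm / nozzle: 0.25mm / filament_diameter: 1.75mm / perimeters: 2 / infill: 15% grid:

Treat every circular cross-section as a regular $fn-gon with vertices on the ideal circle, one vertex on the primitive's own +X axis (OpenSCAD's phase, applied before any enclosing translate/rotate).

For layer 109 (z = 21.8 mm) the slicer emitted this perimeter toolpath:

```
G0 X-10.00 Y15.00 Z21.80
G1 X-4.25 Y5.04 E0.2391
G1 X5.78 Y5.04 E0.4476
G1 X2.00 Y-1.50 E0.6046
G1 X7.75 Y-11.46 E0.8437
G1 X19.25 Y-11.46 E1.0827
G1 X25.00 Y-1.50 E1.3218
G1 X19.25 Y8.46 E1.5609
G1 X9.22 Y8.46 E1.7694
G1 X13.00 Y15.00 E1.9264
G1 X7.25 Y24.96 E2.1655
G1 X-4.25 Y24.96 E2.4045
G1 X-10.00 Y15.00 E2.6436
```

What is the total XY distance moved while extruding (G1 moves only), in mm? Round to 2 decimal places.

127.17 mm

Sum the Euclidean lengths of each G1 segment: total = 127.17 mm.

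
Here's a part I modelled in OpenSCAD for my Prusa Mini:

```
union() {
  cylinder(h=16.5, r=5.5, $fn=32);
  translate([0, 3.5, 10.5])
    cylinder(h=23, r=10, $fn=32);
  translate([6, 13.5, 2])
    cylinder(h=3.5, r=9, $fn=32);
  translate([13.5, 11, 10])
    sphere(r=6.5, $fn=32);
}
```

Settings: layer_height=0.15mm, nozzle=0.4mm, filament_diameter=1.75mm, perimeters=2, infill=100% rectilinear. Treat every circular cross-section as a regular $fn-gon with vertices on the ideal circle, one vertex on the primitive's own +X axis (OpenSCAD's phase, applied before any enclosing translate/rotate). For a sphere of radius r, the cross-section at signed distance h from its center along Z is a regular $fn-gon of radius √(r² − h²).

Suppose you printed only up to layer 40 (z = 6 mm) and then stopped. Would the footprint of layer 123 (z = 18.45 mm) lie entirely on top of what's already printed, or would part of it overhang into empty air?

part overhangs

Compare the two slices. At z = 6: the r=5.5 cylinder gives a regular 32-gon of circumradius 5.5 (constant along its height) (area = (32/2)·5.500²·sin(360°/32) = 94.42 mm²); the cylinder at (0, 3.5) is absent (z outside [10.5, 33.5]); the cylinder at (6, 13.5) is absent (z outside [2, 5.5]); the r=6.5 sphere at (13.5, 11) contributes a regular 32-gon of circumradius √(6.5²−4²) = 5.123 (area = (32/2)·5.123²·sin(360°/32) = 81.94 mm²); Taking the union: the 2 present regions are separate (no shared area or edge), so areas and boundary lengths simply add and each stays a separate island — area = 176.36 mm². At z = 18.45: the cylinder is absent (z outside [0, 16.5]); the cylinder at (0, 3.5): section is a regular 32-gon, circumradius r=10 (area = (32/2)·10.000²·sin(360°/32) = 312.14 mm²); the cylinder at (6, 13.5) does not reach this height (z outside [2, 5.5]); the sphere at (13.5, 11) does not reach this height (|z−center|=8.450 > r=6.5); Combining (union): only the r=10 cylinder at (0, 3.5) is present, so the union is just that shape — area = 312.14 mm². Checking containment: at z = 18.45 the cross-section extends beyond the z = 6 cross-section by about 217.72 mm².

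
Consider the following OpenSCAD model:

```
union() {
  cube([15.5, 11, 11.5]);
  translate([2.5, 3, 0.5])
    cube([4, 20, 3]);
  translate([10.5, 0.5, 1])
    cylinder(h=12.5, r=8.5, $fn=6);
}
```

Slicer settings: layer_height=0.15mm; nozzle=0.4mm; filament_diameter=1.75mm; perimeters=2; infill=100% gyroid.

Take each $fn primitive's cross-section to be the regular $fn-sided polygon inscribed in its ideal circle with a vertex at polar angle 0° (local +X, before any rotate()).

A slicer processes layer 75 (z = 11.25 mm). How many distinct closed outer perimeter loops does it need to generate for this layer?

1

At z = 11.25 mm: the 15.5×11 cube contributes its full rectangle; the cube at (2.5, 3) is absent (z outside [0.5, 3.5]); the r=8.5 cylinder at (10.5, 0.5) contributes a regular 6-gon of circumradius 8.5; Taking the union: the regions partially overlap (shared area 89.92 mm²), so overlapping operands fuse into one piece — 1 connected region. The result has 1 disconnected region.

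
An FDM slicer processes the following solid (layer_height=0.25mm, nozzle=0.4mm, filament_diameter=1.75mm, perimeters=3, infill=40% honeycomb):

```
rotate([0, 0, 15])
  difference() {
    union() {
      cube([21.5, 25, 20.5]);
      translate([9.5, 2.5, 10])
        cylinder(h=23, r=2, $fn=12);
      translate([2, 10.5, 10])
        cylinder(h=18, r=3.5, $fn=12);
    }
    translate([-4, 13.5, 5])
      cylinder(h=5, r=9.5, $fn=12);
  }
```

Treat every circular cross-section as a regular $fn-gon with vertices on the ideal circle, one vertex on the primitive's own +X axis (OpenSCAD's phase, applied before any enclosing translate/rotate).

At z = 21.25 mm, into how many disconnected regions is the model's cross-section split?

2

At z = 21.25 mm: the cube does not reach this height (z outside [0, 20.5]); the r=2 cylinder at (9.5, 2.5) contributes a regular 12-gon of circumradius 2; the cylinder at (2, 10.5): section is a regular 12-gon, circumradius r=3.5; Taking the union: the 2 present regions are separate (no shared area or edge), so areas and boundary lengths simply add and each stays a separate island — 2 connected regions; the cylinder at (-4, 13.5) is not intersected at this z (z outside [5, 10]); Taking the first minus the rest: none of the subtracted shapes is present at this height, so that combined region is unchanged — 2 connected regions; (rotated 15° about Z; rotation is an isometry so areas/perimeters/island counts are preserved). The result has 2 disconnected regions.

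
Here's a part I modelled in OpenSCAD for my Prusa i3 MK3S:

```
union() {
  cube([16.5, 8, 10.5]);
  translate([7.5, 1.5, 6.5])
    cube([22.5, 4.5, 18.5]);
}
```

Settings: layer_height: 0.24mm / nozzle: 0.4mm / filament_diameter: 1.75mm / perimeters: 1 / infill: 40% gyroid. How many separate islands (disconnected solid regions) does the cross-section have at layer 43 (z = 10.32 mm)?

1

At z = 10.32 mm: the cube (footprint 16.5×8) is included at this height; the cube at (7.5, 1.5) (footprint 22.5×4.5) is included at this height; Merging all regions: the regions partially overlap (shared area 40.50 mm²), so overlapping operands fuse into one piece — 1 connected region. Overall, the cross-section is a single solid region. Island count = 1.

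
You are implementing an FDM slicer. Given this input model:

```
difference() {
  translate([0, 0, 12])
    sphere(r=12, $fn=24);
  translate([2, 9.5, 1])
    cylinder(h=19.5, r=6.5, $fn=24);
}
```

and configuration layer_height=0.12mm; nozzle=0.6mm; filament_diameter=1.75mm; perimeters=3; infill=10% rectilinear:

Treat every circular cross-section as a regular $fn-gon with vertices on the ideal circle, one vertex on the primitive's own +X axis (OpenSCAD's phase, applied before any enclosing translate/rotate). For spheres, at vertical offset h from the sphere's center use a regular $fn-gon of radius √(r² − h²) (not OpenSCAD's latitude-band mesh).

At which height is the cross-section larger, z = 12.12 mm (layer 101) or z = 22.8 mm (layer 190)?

Layer 101 (z = 12.12): the sphere: section is a regular 24-gon, circumradius = √(r²−h²) = √(12²−0.12²) = 11.999 (area = (24/2)·11.999²·sin(360°/24) = 447.19 mm²); the r=6.5 cylinder at (2, 9.5) gives a regular 24-gon of circumradius 6.5 (constant along its height) (area = (24/2)·6.500²·sin(360°/24) = 131.22 mm²); After the difference (first − rest): starting from the r=12 sphere (447.19 mm²), the r=6.5 cylinder at (2, 9.5) partially overlaps it — only the 86.43 mm² overlap (of its 131.22 mm²) is removed, clipping the outline — area = 360.77 mm². So its area = 360.77 mm². Layer 190 (z = 22.8): the r=12 sphere slices to a regular 24-gon of circumradius 5.231 (√(r²−h²) with h=10.8 from center) (area = (24/2)·5.231²·sin(360°/24) = 84.98 mm²); the cylinder at (2, 9.5) is not intersected at this z (z outside [1, 20.5]); Taking the first minus the rest: none of the subtracted shapes is present at this height, so the r=12 sphere is unchanged — area = 84.98 mm². So its area = 84.98 mm². Layer 101 is larger (360.77 vs 84.98 mm²).

layer 101 (z = 12.12 mm)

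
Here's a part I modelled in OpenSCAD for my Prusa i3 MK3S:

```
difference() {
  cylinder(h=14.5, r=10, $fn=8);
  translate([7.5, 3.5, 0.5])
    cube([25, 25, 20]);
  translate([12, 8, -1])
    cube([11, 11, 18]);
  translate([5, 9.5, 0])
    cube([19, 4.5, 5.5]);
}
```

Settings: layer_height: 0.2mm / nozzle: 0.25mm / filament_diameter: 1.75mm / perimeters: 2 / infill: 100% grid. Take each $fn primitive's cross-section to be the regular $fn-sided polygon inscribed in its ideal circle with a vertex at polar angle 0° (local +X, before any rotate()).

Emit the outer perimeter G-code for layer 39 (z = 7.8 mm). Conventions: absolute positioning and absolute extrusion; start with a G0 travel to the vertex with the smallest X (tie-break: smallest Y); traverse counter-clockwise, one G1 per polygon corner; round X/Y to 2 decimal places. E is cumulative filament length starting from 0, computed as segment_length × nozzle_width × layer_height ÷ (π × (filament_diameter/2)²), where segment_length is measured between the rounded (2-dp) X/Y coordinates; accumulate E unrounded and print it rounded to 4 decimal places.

At z = 7.8 mm: the cylinder: section is a regular 8-gon, circumradius r=10; the cube at (7.5, 3.5) (footprint 25×25) is included at this height; the cube at (12, 8) is present — its section is the full 11×11 rectangle; the cube at (5, 9.5) is not intersected at this z (z outside [0, 5.5]); Taking the first minus the rest: starting from the r=10 cylinder, the 25×25 cube at (7.5, 3.5) partially overlaps it — only the 1.33 mm² overlap (of its 625.00 mm²) is removed, clipping the outline; the 11×11 cube at (12, 8) misses the remaining region (no effect) — 1 connected region. The outline is a single polygon with 11 vertices. Extrusion per mm of travel: 0.25 × 0.2 / (π × 0.875²) = 0.020788. Accumulating E over each segment gives final E = 1.2902.

G0 X-10.00 Y0.00 Z7.80
G1 X-7.07 Y-7.07 E0.1591
G1 X0.00 Y-10.00 E0.3182
G1 X7.07 Y-7.07 E0.4773
G1 X10.00 Y0.00 E0.6364
G1 X8.55 Y3.50 E0.7151
G1 X7.50 Y3.50 E0.7369
G1 X7.50 Y6.04 E0.7897
G1 X7.07 Y7.07 E0.8129
G1 X0.00 Y10.00 E0.9720
G1 X-7.07 Y7.07 E1.1311
G1 X-10.00 Y0.00 E1.2902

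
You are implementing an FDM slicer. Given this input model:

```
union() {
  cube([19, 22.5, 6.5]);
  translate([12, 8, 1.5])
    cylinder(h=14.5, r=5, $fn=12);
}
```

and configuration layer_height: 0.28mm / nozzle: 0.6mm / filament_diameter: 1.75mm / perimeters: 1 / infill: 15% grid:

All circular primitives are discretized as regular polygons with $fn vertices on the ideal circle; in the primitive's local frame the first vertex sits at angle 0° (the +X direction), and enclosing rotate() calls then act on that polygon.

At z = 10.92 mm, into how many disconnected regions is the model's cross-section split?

1

At z = 10.92 mm: the cube does not reach this height (z outside [0, 6.5]); the cylinder at (12, 8): section is a regular 12-gon, circumradius r=5; Taking the union: only the r=5 cylinder at (12, 8) is present, so the union is just that shape — 1 connected region. The result has 1 disconnected region.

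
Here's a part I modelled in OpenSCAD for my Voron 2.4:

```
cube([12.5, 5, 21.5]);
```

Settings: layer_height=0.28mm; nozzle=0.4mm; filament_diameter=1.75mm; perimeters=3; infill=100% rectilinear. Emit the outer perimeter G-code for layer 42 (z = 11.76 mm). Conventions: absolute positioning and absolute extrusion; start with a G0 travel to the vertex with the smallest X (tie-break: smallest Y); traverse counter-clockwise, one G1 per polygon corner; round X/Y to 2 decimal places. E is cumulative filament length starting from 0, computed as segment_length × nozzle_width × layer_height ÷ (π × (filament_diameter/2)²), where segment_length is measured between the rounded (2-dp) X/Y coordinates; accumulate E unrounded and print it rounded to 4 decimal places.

G0 X0.00 Y0.00 Z11.76
G1 X12.50 Y0.00 E0.5821
G1 X12.50 Y5.00 E0.8149
G1 X0.00 Y5.00 E1.3969
G1 X0.00 Y0.00 E1.6297

At z = 11.76 mm: the cube (footprint 12.5×5) is included at this height. The outline is a single polygon with 4 vertices. Extrusion per mm of travel: 0.4 × 0.28 / (π × 0.875²) = 0.046564. Accumulating E over each segment gives final E = 1.6297.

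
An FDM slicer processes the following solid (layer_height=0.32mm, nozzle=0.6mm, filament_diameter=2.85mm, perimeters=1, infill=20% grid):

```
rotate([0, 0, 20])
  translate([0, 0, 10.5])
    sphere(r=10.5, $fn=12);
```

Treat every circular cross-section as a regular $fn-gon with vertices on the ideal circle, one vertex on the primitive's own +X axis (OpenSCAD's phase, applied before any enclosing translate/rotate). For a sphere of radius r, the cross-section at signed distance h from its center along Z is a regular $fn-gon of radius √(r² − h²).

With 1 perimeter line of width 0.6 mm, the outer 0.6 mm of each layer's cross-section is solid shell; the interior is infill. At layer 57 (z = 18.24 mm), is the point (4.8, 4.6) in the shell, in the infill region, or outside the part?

shell

At z = 18.24 mm: the sphere: section is a regular 12-gon, circumradius = √(r²−h²) = √(10.5²−7.74²) = 7.095; (rotated 20° about Z; rotation is an isometry so areas/perimeters/island counts are preserved). Overall, the cross-section is a single solid region. Undo the 20° rotation: the query point maps to (6.084, 2.681) in the un-rotated model frame. The nearest boundary edge runs (7.10, 0.00)→(6.14, 3.55); distance from the point to it = 0.28 mm. The point is inside the cross-section, 0.28 mm from the nearest boundary — within the 0.6 mm shell band (1 × 0.6).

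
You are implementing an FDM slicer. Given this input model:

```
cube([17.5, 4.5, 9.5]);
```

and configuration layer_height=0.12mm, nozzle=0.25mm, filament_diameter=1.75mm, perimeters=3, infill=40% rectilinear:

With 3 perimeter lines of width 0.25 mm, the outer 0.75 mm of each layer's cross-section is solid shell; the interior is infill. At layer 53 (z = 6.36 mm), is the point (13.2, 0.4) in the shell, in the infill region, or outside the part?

shell

At z = 6.36 mm: the cube (footprint 17.5×4.5) is included at this height. Overall, the cross-section is a single solid region. The nearest boundary edge runs (0.00, 0.00)→(17.50, 0.00); distance from the point to it = 0.40 mm. The point is inside the cross-section, 0.40 mm from the nearest boundary — within the 0.75 mm shell band (3 × 0.25).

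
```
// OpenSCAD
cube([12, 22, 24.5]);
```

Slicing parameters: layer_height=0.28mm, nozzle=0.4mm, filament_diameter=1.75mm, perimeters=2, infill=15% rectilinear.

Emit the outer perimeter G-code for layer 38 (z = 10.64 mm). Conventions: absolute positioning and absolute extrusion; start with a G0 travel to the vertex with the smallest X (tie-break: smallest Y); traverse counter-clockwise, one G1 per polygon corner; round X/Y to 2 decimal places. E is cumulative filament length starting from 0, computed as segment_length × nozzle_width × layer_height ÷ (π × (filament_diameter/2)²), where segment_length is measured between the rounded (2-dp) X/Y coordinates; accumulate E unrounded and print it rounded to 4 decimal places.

At z = 10.64 mm: the 12×22 cube contributes its full rectangle. The outline is a single polygon with 4 vertices. Extrusion per mm of travel: 0.4 × 0.28 / (π × 0.875²) = 0.046564. Accumulating E over each segment gives final E = 3.1664.

G0 X0.00 Y0.00 Z10.64
G1 X12.00 Y0.00 E0.5588
G1 X12.00 Y22.00 E1.5832
G1 X0.00 Y22.00 E2.1420
G1 X0.00 Y0.00 E3.1664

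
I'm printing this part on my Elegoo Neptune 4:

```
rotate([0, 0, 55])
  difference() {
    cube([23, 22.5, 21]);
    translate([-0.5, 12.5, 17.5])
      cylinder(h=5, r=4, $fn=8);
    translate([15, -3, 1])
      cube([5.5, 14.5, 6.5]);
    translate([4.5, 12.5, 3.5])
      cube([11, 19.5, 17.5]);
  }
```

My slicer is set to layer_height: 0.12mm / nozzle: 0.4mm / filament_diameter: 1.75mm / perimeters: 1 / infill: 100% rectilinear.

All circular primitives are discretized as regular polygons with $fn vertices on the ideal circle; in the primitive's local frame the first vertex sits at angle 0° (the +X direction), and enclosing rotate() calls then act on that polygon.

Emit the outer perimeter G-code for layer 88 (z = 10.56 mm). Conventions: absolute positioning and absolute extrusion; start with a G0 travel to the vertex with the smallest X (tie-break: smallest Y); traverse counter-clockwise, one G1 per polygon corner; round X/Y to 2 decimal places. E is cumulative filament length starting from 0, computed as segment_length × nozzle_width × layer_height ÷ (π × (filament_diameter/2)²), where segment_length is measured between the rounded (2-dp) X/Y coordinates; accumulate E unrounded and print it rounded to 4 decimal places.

G0 X-18.43 Y12.91 Z10.56
G1 X0.00 Y0.00 E0.4490
G1 X13.19 Y18.84 E0.9080
G1 X-5.24 Y31.75 E1.3571
G1 X-9.54 Y25.60 E1.5068
G1 X-1.35 Y19.87 E1.7063
G1 X-7.66 Y10.86 E1.9258
G1 X-15.85 Y16.59 E2.1253
G1 X-18.43 Y12.91 E2.2149

At z = 10.56 mm: the cube is present — its section is the full 23×22.5 rectangle; the cylinder at (-0.5, 12.5) is absent (z outside [17.5, 22.5]); the cube at (15, -3) is not intersected at this z (z outside [1, 7.5]); the cube at (4.5, 12.5) (footprint 11×19.5) is included at this height; Taking the first minus the rest: starting from the 23×22.5 cube, the 11×19.5 cube at (4.5, 12.5) partially overlaps it — only the 110.00 mm² overlap (of its 214.50 mm²) is removed, clipping the outline — 1 connected region; (rotated 55° about Z; rotation is an isometry so areas/perimeters/island counts are preserved). The outline is a single polygon with 8 vertices. Extrusion per mm of travel: 0.4 × 0.12 / (π × 0.875²) = 0.019956. Accumulating E over each segment gives final E = 2.2149.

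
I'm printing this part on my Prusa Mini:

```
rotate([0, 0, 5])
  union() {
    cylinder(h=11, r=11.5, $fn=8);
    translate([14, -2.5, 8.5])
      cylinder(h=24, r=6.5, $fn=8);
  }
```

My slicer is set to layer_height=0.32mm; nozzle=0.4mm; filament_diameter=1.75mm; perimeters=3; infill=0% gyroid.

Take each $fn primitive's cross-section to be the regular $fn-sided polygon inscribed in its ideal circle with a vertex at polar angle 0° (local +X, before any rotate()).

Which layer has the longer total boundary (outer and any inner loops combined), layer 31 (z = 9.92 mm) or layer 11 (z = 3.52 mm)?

layer 31 (z = 9.92 mm)

Layer 31 (z = 9.92): the cylinder: section is a regular 8-gon, circumradius r=11.5 (perimeter = 2·8·11.500·sin(180°/8) = 70.41 mm); the r=6.5 cylinder at (14, -2.5) contributes a regular 8-gon of circumradius 6.5 (perimeter = 2·8·6.500·sin(180°/8) = 39.80 mm); Combining (union): the regions partially overlap (shared area 17.38 mm²), so the edge portions inside another operand are dropped and the merged outline is re-measured after clipping — boundary = 90.91 mm; (whole slice rotated 5° about Z — lengths, areas and connectivity unchanged). So its perimeter = 90.91 mm. Layer 11 (z = 3.52): the r=11.5 cylinder gives a regular 8-gon of circumradius 11.5 (constant along its height) (perimeter = 2·8·11.500·sin(180°/8) = 70.41 mm); the cylinder at (14, -2.5) does not reach this height (z outside [8.5, 32.5]); Taking the union: only the r=11.5 cylinder is present, so the union is just that shape — boundary = 70.41 mm; (rotated 5° about Z; rotation is an isometry so areas/perimeters/island counts are preserved). So its perimeter = 70.41 mm. Layer 31 is larger (90.91 vs 70.41 mm).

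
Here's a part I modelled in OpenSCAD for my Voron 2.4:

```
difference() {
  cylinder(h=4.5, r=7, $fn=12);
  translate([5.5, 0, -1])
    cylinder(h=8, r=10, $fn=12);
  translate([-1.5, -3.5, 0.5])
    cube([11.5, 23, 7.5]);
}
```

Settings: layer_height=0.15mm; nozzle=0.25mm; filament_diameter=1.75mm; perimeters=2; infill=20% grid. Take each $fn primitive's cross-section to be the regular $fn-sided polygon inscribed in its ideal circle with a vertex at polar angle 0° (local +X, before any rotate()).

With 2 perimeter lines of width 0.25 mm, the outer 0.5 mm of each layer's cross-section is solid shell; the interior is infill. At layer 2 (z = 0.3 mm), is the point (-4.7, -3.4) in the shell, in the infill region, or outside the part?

infill

At z = 0.3 mm: the r=7 cylinder contributes a regular 12-gon of circumradius 7; the r=10 cylinder at (5.5, 0) gives a regular 12-gon of circumradius 10 (constant along its height); the cube at (-1.5, -3.5) is not intersected at this z (z outside [0.5, 8]); Subtracting the remaining from the first: starting from the r=7 cylinder, the r=10 cylinder at (5.5, 0) partially overlaps it — only the 119.95 mm² overlap (of its 300.00 mm²) is removed, clipping the outline — 1 connected region. Overall, the cross-section is a single solid region. The nearest boundary edge runs (-3.50, -6.06)→(-6.06, -3.50); distance from the point to it = 1.03 mm. The point is inside the cross-section and 1.03 mm from the nearest boundary — more than the 0.5 mm shell width (2 × 0.25), so it's in the infill interior.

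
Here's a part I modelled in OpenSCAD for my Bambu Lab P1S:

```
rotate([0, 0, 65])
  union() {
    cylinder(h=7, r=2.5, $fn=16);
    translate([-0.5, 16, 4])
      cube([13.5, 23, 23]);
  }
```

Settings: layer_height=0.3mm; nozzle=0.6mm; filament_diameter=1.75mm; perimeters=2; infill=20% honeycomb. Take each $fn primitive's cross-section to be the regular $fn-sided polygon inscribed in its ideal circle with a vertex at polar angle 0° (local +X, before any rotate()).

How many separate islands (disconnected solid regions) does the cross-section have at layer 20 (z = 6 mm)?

2

At z = 6 mm: the r=2.5 cylinder contributes a regular 16-gon of circumradius 2.5; the 13.5×23 cube at (-0.5, 16) contributes its full rectangle; Combining (union): the 2 present regions are separate (no shared area or edge), so areas and boundary lengths simply add and each stays a separate island — 2 connected regions; (rotated 65° about Z; rotation is an isometry so areas/perimeters/island counts are preserved). Overall, the cross-section has 2 separate islands. Island count = 2.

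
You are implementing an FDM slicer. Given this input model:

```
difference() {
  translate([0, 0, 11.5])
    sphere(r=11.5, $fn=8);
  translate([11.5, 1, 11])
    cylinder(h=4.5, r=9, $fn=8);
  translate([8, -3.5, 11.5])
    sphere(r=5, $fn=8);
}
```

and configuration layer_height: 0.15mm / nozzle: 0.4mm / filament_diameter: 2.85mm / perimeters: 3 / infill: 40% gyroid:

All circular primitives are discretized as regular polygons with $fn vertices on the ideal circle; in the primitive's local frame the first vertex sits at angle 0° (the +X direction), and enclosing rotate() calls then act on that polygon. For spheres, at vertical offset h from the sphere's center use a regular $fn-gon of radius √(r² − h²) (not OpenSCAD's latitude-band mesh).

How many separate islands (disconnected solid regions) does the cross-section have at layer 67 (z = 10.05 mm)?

1

At z = 10.05 mm: the r=11.5 sphere contributes a regular 8-gon of circumradius √(11.5²−1.45²) = 11.408; the cylinder at (11.5, 1) is absent (z outside [11, 15.5]); the r=5 sphere at (8, -3.5) contributes a regular 8-gon of circumradius √(5²−1.45²) = 4.785; Subtracting the remaining from the first: starting from the r=11.5 sphere, the r=5 sphere at (8, -3.5) partially overlaps it — only the 48.35 mm² overlap (of its 64.76 mm²) is removed, clipping the outline — 1 connected region. Overall, the cross-section is a single solid region. Island count = 1.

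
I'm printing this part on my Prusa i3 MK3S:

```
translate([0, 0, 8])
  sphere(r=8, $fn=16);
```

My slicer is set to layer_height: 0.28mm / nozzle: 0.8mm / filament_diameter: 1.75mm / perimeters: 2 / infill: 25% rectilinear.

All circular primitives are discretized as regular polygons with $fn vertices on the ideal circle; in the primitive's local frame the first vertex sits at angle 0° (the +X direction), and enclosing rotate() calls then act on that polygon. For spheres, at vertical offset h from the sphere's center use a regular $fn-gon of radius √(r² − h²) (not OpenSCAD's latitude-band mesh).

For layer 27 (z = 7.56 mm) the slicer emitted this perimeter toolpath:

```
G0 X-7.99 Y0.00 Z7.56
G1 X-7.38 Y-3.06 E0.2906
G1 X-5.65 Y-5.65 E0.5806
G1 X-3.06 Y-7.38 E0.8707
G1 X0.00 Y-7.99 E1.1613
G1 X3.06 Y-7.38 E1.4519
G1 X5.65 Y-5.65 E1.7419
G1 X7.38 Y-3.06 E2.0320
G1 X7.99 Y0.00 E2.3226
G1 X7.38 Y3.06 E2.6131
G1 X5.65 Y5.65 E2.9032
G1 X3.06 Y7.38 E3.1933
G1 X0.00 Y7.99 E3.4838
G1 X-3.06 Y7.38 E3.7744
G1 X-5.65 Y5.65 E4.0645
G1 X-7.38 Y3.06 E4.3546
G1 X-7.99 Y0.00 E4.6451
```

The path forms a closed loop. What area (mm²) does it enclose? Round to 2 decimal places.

Apply the shoelace formula to the sequence of (X, Y) vertices; enclosed area = 195.43 mm².

195.43 mm²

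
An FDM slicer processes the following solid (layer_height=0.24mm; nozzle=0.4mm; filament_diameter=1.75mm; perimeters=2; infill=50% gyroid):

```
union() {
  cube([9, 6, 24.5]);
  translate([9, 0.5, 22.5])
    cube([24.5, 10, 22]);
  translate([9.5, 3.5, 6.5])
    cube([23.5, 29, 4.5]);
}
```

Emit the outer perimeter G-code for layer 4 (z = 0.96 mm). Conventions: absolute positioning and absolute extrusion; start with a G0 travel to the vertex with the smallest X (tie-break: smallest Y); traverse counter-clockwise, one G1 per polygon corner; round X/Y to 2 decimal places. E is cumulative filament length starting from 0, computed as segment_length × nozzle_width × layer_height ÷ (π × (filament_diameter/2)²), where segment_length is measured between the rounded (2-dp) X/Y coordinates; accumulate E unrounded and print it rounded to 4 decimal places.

At z = 0.96 mm: the cube (footprint 9×6) is included at this height; the cube at (9, 0.5) does not reach this height (z outside [22.5, 44.5]); the cube at (9.5, 3.5) does not reach this height (z outside [6.5, 11]); Combining (union): only the 9×6 cube is present, so the union is just that shape — 1 connected region. The outline is a single polygon with 4 vertices. Extrusion per mm of travel: 0.4 × 0.24 / (π × 0.875²) = 0.039912. Accumulating E over each segment gives final E = 1.1974.

G0 X0.00 Y0.00 Z0.96
G1 X9.00 Y0.00 E0.3592
G1 X9.00 Y6.00 E0.5987
G1 X0.00 Y6.00 E0.9579
G1 X0.00 Y0.00 E1.1974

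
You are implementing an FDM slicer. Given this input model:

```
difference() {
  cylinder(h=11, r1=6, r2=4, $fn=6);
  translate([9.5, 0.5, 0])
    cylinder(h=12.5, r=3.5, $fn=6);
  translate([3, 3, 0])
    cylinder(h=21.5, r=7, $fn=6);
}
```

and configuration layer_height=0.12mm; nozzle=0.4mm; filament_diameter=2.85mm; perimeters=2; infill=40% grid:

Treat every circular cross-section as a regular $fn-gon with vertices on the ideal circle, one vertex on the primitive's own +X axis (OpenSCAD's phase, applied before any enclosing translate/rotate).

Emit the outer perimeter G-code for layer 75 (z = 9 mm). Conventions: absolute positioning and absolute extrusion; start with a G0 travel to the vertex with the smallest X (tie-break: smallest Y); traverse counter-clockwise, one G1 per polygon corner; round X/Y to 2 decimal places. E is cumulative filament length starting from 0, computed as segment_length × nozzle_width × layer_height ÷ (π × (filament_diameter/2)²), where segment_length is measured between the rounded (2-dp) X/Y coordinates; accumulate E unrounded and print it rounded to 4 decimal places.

At z = 9 mm: the cone (r1=6→r2=4) has section circumradius 4.364 here — a regular 6-gon; the r=3.5 cylinder at (9.5, 0.5) contributes a regular 6-gon of circumradius 3.5; the r=7 cylinder at (3, 3) gives a regular 6-gon of circumradius 7 (constant along its height); Subtracting the remaining from the first: starting from the cone, the r=3.5 cylinder at (9.5, 0.5) misses the remaining region (no effect); the r=7 cylinder at (3, 3) partially overlaps it — only the 37.73 mm² overlap (of its 127.31 mm²) is removed, clipping the outline — 1 connected region. The outline is a single polygon with 6 vertices. Extrusion per mm of travel: 0.4 × 0.12 / (π × 1.425²) = 0.007524. Accumulating E over each segment gives final E = 0.1533.

G0 X-4.36 Y0.00 Z9.00
G1 X-2.18 Y-3.78 E0.0328
G1 X2.18 Y-3.78 E0.0656
G1 X2.60 Y-3.06 E0.0719
G1 X-0.50 Y-3.06 E0.0952
G1 X-3.32 Y1.81 E0.1376
G1 X-4.36 Y0.00 E0.1533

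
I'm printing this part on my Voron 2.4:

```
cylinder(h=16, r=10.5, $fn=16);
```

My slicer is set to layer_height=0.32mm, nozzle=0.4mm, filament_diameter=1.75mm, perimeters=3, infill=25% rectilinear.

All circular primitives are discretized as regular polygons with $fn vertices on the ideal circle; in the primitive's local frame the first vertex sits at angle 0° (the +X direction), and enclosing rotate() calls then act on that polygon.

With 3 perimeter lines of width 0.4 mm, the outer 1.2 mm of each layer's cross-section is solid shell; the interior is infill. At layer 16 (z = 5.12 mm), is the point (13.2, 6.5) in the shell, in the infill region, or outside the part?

At z = 5.12 mm: the r=10.5 cylinder contributes a regular 16-gon of circumradius 10.5. Overall, the cross-section is a single solid region. The nearest boundary edge runs (9.70, 4.02)→(7.42, 7.42); distance from the point to it = 4.29 mm. The point is not inside any of the regions above, so it lies outside the cross-section (4.29 mm from the nearest boundary).

outside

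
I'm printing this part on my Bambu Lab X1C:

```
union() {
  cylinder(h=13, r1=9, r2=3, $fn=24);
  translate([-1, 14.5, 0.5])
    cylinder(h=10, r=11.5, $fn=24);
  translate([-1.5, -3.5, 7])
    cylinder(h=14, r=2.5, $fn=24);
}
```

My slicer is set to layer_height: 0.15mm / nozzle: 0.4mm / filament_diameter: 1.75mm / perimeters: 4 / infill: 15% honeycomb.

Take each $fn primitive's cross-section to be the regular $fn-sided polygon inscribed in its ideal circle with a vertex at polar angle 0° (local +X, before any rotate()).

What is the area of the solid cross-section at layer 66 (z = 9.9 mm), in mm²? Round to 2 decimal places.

474.79 mm²

At z = 9.9 mm: the cone (r1=9→r2=3) has section circumradius 4.431 here — a regular 24-gon (area = (24/2)·4.431²·sin(360°/24) = 60.97 mm²); the cylinder at (-1, 14.5): section is a regular 24-gon, circumradius r=11.5 (area = (24/2)·11.500²·sin(360°/24) = 410.75 mm²); the r=2.5 cylinder at (-1.5, -3.5) gives a regular 24-gon of circumradius 2.5 (constant along its height) (area = (24/2)·2.500²·sin(360°/24) = 19.41 mm²); Merging all regions: the regions partially overlap — summed areas 491.13 mm² minus the doubly-counted overlap 16.34 mm² gives 474.79 mm² — area = 474.79 mm². Overall, the cross-section is a single solid region. Net area = 474.79 mm².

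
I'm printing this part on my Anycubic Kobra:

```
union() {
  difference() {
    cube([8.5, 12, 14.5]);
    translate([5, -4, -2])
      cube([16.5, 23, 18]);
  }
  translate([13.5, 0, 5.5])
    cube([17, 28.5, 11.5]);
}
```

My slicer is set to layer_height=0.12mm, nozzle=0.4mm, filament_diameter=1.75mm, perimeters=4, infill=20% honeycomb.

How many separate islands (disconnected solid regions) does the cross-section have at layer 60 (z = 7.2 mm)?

At z = 7.2 mm: the 8.5×12 cube contributes its full rectangle; the 16.5×23 cube at (5, -4) contributes its full rectangle; Subtracting the remaining from the first: starting from the 8.5×12 cube, the 16.5×23 cube at (5, -4) partially overlaps it — only the 42.00 mm² overlap (of its 379.50 mm²) is removed, clipping the outline — 1 connected region; the cube at (13.5, 0) (footprint 17×28.5) is included at this height; Taking the union: the 2 present regions are separate (no shared area or edge), so areas and boundary lengths simply add and each stays a separate island — 2 connected regions. Overall, the cross-section has 2 separate islands. Island count = 2.

2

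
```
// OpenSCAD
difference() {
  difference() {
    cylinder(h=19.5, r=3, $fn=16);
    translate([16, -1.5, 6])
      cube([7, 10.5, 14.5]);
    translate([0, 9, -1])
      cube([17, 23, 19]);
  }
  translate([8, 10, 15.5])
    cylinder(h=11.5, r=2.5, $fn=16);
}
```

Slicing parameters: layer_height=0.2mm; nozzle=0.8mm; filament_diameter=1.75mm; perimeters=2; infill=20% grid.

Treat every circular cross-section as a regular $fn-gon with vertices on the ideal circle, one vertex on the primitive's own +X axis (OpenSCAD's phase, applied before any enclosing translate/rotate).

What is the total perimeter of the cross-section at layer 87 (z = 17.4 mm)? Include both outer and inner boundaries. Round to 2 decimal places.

18.73 mm

At z = 17.4 mm: the r=3 cylinder contributes a regular 16-gon of circumradius 3 (perimeter = 2·16·3.000·sin(180°/16) = 18.73 mm); the 7×10.5 cube at (16, -1.5) contributes its full rectangle (perimeter 35.00 mm); the 17×23 cube at (0, 9) contributes its full rectangle (perimeter 80.00 mm); Taking the first minus the rest: starting from the r=3 cylinder, the 7×10.5 cube at (16, -1.5) misses the remaining region (no effect); the 17×23 cube at (0, 9) misses the remaining region (no effect) — boundary = 18.73 mm; the r=2.5 cylinder at (8, 10) gives a regular 16-gon of circumradius 2.5 (constant along its height) (perimeter = 2·16·2.500·sin(180°/16) = 15.61 mm); After the difference (first − rest): starting from that combined region, the r=2.5 cylinder at (8, 10) misses the remaining region (no effect) — boundary = 18.73 mm. Overall, the cross-section is a single solid region. Total boundary length (outer) = 18.73 mm.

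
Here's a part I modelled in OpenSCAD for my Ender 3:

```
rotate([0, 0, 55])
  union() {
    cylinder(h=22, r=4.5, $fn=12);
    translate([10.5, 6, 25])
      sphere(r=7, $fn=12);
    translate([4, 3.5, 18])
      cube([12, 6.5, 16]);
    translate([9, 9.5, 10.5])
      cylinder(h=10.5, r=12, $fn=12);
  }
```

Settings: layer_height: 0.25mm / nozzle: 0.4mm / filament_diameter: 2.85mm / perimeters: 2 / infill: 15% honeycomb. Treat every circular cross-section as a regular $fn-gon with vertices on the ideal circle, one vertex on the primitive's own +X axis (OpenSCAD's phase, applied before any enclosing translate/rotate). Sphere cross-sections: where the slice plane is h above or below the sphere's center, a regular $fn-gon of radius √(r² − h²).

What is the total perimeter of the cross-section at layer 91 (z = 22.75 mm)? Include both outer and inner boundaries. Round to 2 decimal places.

At z = 22.75 mm: the cylinder does not reach this height (z outside [0, 22]); the r=7 sphere at (10.5, 6) contributes a regular 12-gon of circumradius √(7²−2.25²) = 6.629 (perimeter = 2·12·6.629·sin(180°/12) = 41.17 mm); the cube at (4, 3.5) (footprint 12×6.5) is included at this height (perimeter 37.00 mm); the cylinder at (9, 9.5) is absent (z outside [10.5, 21]); Combining (union): the regions partially overlap (shared area 75.52 mm²), so the edge portions inside another operand are dropped and the merged outline is re-measured after clipping — boundary = 42.97 mm; (whole slice rotated 55° about Z — lengths, areas and connectivity unchanged). Overall, the cross-section is a single solid region. Total boundary length (outer) = 42.97 mm.

42.97 mm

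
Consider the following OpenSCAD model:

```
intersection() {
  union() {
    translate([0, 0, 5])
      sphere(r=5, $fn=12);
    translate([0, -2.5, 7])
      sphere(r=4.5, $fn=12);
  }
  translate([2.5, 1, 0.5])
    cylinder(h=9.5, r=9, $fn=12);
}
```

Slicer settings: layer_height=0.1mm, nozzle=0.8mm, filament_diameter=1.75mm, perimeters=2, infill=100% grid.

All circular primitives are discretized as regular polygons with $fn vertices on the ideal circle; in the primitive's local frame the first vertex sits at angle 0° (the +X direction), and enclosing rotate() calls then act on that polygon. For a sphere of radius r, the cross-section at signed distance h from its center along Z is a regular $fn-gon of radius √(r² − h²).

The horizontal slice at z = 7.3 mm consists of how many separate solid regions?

1

At z = 7.3 mm: the sphere: section is a regular 12-gon, circumradius = √(r²−h²) = √(5²−2.3²) = 4.440; the sphere at (0, -2.5): section is a regular 12-gon, circumradius = √(r²−h²) = √(4.5²−0.3²) = 4.490; Merging all regions: the regions partially overlap (shared area 38.31 mm²), so overlapping operands fuse into one piece — 1 connected region; the r=9 cylinder at (2.5, 1) gives a regular 12-gon of circumradius 9 (constant along its height); After intersecting: the result so far lies inside the r=9 cylinder at (2.5, 1), so it is kept whole — 1 connected region. The result has 1 disconnected region.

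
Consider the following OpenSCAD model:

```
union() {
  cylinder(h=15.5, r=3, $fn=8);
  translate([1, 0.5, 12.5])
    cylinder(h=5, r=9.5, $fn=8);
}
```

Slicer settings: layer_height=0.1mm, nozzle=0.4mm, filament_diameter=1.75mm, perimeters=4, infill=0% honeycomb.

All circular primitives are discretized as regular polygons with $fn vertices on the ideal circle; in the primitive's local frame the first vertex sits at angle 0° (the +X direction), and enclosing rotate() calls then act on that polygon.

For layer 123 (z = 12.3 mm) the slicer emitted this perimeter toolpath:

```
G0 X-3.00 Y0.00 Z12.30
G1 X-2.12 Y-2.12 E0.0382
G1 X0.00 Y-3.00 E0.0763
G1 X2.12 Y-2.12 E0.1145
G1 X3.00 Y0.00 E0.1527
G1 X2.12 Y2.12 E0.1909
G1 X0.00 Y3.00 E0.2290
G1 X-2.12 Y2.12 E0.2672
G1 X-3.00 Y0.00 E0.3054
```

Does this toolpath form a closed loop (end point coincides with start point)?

yes

Start point (G0): (-3.00, 0.00). End point (last G1): the path returns to the start — closed.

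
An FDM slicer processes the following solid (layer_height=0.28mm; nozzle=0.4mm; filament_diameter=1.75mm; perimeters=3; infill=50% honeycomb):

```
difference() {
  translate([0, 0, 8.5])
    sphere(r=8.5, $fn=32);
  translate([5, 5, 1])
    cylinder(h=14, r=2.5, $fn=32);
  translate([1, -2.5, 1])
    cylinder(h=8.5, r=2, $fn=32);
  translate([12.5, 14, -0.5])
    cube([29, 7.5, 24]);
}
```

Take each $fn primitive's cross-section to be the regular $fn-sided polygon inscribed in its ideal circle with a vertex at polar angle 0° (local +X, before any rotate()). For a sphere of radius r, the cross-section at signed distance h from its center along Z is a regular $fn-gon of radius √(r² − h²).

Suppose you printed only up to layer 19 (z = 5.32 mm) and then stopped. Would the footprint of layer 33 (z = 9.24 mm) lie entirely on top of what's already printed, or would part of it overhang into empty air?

Compare the two slices. At z = 5.32: the r=8.5 sphere slices to a regular 32-gon of circumradius 7.883 (√(r²−h²) with h=3.18 from center) (area = (32/2)·7.883²·sin(360°/32) = 193.96 mm²); the cylinder at (5, 5): section is a regular 32-gon, circumradius r=2.5 (area = (32/2)·2.500²·sin(360°/32) = 19.51 mm²); the cylinder at (1, -2.5): section is a regular 32-gon, circumradius r=2 (area = (32/2)·2.000²·sin(360°/32) = 12.49 mm²); the cube at (12.5, 14) (footprint 29×7.5) is included at this height (area 217.50 mm²); After the difference (first − rest): starting from the r=8.5 sphere (193.96 mm²), the r=2.5 cylinder at (5, 5) partially overlaps it — only the 12.99 mm² overlap (of its 19.51 mm²) is removed, clipping the outline; the r=2 cylinder at (1, -2.5) lies wholly inside it (removes its full 12.49 mm² and its 12.55 mm outline becomes a hole wall); the 29×7.5 cube at (12.5, 14) misses the remaining region (no effect) — area = 168.48 mm². At z = 9.24: the sphere: section is a regular 32-gon, circumradius = √(r²−h²) = √(8.5²−0.74²) = 8.468 (area = (32/2)·8.468²·sin(360°/32) = 223.82 mm²); the cylinder at (5, 5): section is a regular 32-gon, circumradius r=2.5 (area = (32/2)·2.500²·sin(360°/32) = 19.51 mm²); the cylinder at (1, -2.5): section is a regular 32-gon, circumradius r=2 (area = (32/2)·2.000²·sin(360°/32) = 12.49 mm²); the cube at (12.5, 14) is present — its section is the full 29×7.5 rectangle (area 217.50 mm²); Subtracting the remaining from the first: starting from the r=8.5 sphere (223.82 mm²), the r=2.5 cylinder at (5, 5) partially overlaps it — only the 15.82 mm² overlap (of its 19.51 mm²) is removed, clipping the outline; the r=2 cylinder at (1, -2.5) lies wholly inside it (removes its full 12.49 mm² and its 12.55 mm outline becomes a hole wall); the 29×7.5 cube at (12.5, 14) misses the remaining region (no effect) — area = 195.51 mm². Checking containment: at z = 9.24 the cross-section extends beyond the z = 5.32 cross-section by about 27.03 mm².

part overhangs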